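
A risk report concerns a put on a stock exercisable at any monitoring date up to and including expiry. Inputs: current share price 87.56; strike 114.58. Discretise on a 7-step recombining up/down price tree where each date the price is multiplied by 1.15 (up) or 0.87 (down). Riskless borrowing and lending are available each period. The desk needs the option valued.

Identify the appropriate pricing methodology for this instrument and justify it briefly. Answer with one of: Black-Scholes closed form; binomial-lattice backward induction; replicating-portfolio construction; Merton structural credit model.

framework: binomial-lattice backward induction

Key observation: the defining feature is the embedded early-exercise option across 7 discrete dates on the spot-87.56 tree; pricing the strike-114.58 put means working backward with an exercise test at every node.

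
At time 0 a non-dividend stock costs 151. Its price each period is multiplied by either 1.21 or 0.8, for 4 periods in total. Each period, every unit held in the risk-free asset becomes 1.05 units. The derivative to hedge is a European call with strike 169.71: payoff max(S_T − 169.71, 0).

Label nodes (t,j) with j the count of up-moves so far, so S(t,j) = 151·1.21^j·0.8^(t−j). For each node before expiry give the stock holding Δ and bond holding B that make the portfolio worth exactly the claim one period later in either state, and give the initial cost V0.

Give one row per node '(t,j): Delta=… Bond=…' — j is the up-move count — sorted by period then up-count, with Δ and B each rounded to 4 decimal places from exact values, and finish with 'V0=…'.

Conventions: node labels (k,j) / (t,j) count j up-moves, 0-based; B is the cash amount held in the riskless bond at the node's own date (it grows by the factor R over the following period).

Under the risk-neutral measure, an up-move has probability p* = (R−d)/(u−d) = 0.6098 and values discount at R = 1.05.
Payoffs at expiry: V(4,0)=0.0000, V(4,1)=0.0000, V(4,2)=0.0000, V(4,3)=44.2946, V(4,4)=153.9719
Node (3,0) S=77.3120: V=(p*·0.0000+(1−p*)·0.0000)/1.05=0.0000; Δ=(0.0000−0.0000)/(93.5475−61.8496)=0.0000; B=V−Δ·S=0.0000
Node (3,1) S=116.9344: V=(p*·0.0000+(1−p*)·0.0000)/1.05=0.0000; Δ=(0.0000−0.0000)/(141.4906−93.5475)=0.0000; B=V−Δ·S=0.0000
Node (3,2) S=176.8633: V=(p*·44.2946+(1−p*)·0.0000)/1.05=25.7227; Δ=(44.2946−0.0000)/(214.0046−141.4906)=0.6108; B=V−Δ·S=-82.3128
Node (3,3) S=267.5057: V=(p*·153.9719+(1−p*)·44.2946)/1.05=105.8771; Δ=(153.9719−44.2946)/(323.6819−214.0046)=1.0000; B=V−Δ·S=-161.6286
Node (2,0) S=96.6400: V=(p*·0.0000+(1−p*)·0.0000)/1.05=0.0000; Δ=(0.0000−0.0000)/(116.9344−77.3120)=0.0000; B=V−Δ·S=0.0000
Node (2,1) S=146.1680: V=(p*·25.7227+(1−p*)·0.0000)/1.05=14.9377; Δ=(25.7227−0.0000)/(176.8633−116.9344)=0.4292; B=V−Δ·S=-47.8007
Node (2,2) S=221.0791: V=(p*·105.8771+(1−p*)·25.7227)/1.05=71.0451; Δ=(105.8771−25.7227)/(267.5057−176.8633)=0.8843; B=V−Δ·S=-124.4534
Node (1,0) S=120.8000: V=(p*·14.9377+(1−p*)·0.0000)/1.05=8.6746; Δ=(14.9377−0.0000)/(146.1680−96.6400)=0.3016; B=V−Δ·S=-27.7588
Node (1,1) S=182.7100: V=(p*·71.0451+(1−p*)·14.9377)/1.05=46.8091; Δ=(71.0451−14.9377)/(221.0791−146.1680)=0.7490; B=V−Δ·S=-90.0382
Node (0,0) S=151.0000: V=(p*·46.8091+(1−p*)·8.6746)/1.05=30.4070; Δ=(46.8091−8.6746)/(182.7100−120.8000)=0.6160; B=V−Δ·S=-62.6039
Check: Δ(0,0)·S0 + B(0,0) = 30.4070 = V0.

(0,0): Delta=0.6160 Bond=-62.6039
(1,0): Delta=0.3016 Bond=-27.7588
(1,1): Delta=0.7490 Bond=-90.0382
(2,0): Delta=0.0000 Bond=0.0000
(2,1): Delta=0.4292 Bond=-47.8007
(2,2): Delta=0.8843 Bond=-124.4534
(3,0): Delta=0.0000 Bond=0.0000
(3,1): Delta=0.0000 Bond=0.0000
(3,2): Delta=0.6108 Bond=-82.3128
(3,3): Delta=1.0000 Bond=-161.6286
V0=30.4070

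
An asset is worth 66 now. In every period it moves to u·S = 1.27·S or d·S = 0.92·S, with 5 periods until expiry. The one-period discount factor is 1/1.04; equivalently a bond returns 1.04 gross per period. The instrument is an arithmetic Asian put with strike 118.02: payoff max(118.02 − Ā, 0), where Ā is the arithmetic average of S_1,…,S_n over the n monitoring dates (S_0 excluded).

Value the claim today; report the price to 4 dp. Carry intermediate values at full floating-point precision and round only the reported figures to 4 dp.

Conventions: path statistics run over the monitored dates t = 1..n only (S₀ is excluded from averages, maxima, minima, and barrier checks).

price = 36.1101

Under the martingale measure an up-move has probability p* = 0.3429; value the claim as the probability-weighted average of per-path payoffs, discounted 5 periods at R = 1.04.
Enumerate all 2^5 = 32 price paths (U = up ×1.27, D = down ×0.92); each path with k up-moves has probability p*^k·(1−p*)^(5−k).
DDDDD: Ā=51.7514, payoff=66.2686, prob=0.122546
UDDDD: Ā=71.4395, payoff=46.5805, prob=0.063937
DUDDD: Ā=66.8195, payoff=51.2005, prob=0.063937
UUDDD: Ā=92.2399, payoff=25.7801, prob=0.033358
DDUDD: Ā=62.5691, payoff=55.4509, prob=0.063937
UDUDD: Ā=86.3725, payoff=31.6475, prob=0.033358
DUUDD: Ā=81.7525, payoff=36.2675, prob=0.033358
UUUDD: Ā=112.8540, payoff=5.1660, prob=0.017404
DDDUD: Ā=58.6587, payoff=59.3613, prob=0.063937
UDDUD: Ā=80.9745, payoff=37.0455, prob=0.033358
DUDUD: Ā=76.3545, payoff=41.6655, prob=0.033358
UUDUD: Ā=105.4024, payoff=12.6176, prob=0.017404
DDUUD: Ā=72.1041, payoff=45.9159, prob=0.033358
UDUUD: Ā=99.5350, payoff=18.4850, prob=0.017404
DUUUD: Ā=94.9150, payoff=23.1050, prob=0.017404
UUUUD: Ā=131.0240, payoff=0.0000, prob=0.009081
DDDDU: Ā=55.0612, payoff=62.9588, prob=0.063937
UDDDU: Ā=76.0083, payoff=42.0117, prob=0.033358
DUDDU: Ā=71.3883, payoff=46.6317, prob=0.033358
UUDDU: Ā=98.5469, payoff=19.4731, prob=0.017404
DDUDU: Ā=67.1379, payoff=50.8821, prob=0.033358
UDUDU: Ā=92.6795, payoff=25.3405, prob=0.017404
DUUDU: Ā=88.0595, payoff=29.9605, prob=0.017404
UUUDU: Ā=121.5605, payoff=0.0000, prob=0.009081
DDDUU: Ā=63.2276, payoff=54.7924, prob=0.033358
UDDUU: Ā=87.2815, payoff=30.7385, prob=0.017404
DUDUU: Ā=82.6615, payoff=35.3585, prob=0.017404
UUDUU: Ā=114.1089, payoff=3.9111, prob=0.009081
DDUUU: Ā=78.4111, payoff=39.6089, prob=0.017404
UDUUU: Ā=108.2415, payoff=9.7785, prob=0.009081
DUUUU: Ā=103.6215, payoff=14.3985, prob=0.009081
UUUUU: Ā=143.0427, payoff=0.0000, prob=0.004738
Price = Σ prob·payoff / R^5 = 43.933506 / 1.216653 = 36.1101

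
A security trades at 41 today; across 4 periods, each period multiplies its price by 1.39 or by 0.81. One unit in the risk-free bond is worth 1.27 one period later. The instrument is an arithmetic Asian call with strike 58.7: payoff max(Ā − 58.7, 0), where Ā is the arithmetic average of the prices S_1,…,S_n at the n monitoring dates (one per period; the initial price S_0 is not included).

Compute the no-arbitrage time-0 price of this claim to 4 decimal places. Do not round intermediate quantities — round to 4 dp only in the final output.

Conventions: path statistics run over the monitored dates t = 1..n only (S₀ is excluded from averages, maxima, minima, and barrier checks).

price = 8.0602

Risk-neutral up-probability p* = (R−d)/(u−d) = (1.27−0.81)/(1.39−0.81) = 0.7931; the claim prices as the p*-weighted sum of path payoffs discounted by R^4.
Enumerate all 2^4 = 16 price paths (U = up ×1.39, D = down ×0.81); each path with k up-moves has probability p*^k·(1−p*)^(4−k).
DDDD: Ā=24.8871, payoff=0.0000, prob=0.001832
UDDD: Ā=42.7075, payoff=0.0000, prob=0.007024
DUDD: Ā=36.7625, payoff=0.0000, prob=0.007024
UUDD: Ā=63.0862, payoff=4.3862, prob=0.026926
DDUD: Ā=31.9470, payoff=0.0000, prob=0.007024
UDUD: Ā=54.8227, payoff=0.0000, prob=0.026926
DUUD: Ā=48.8777, payoff=0.0000, prob=0.026926
UUUD: Ā=83.8765, payoff=25.1765, prob=0.103215
DDDU: Ā=28.0465, payoff=0.0000, prob=0.007024
UDDU: Ā=48.1292, payoff=0.0000, prob=0.026926
DUDU: Ā=42.1842, payoff=0.0000, prob=0.026926
UUDU: Ā=72.3901, payoff=13.6901, prob=0.103215
DDUU: Ā=37.3687, payoff=0.0000, prob=0.026926
UDUU: Ā=64.1266, payoff=5.4266, prob=0.103215
DUUU: Ā=58.1816, payoff=0.0000, prob=0.103215
UUUU: Ā=99.8425, payoff=41.1425, prob=0.395657
Price = Σ prob·payoff / R^4 = 20.968151 / 2.601446 = 8.0602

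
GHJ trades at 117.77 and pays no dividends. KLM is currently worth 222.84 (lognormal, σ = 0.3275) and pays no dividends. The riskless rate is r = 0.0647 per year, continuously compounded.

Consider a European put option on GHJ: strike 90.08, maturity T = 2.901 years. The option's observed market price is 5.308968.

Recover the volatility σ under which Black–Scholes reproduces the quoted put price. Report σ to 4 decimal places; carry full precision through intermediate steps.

At σ = 0.3124 the Black–Scholes value reproduces the quote:
σ√T = 0.3124·√2.901 = 0.532090
d₁ = (ln(S/K) + (r+σ²/2)T) / (σ√T) = (ln(117.77/90.08) + (0.0647+0.3124²/2)·2.901) / 0.532090 = (0.268035 + 0.329254) / 0.532090 = 1.122536
d₂ = d₁ − σ√T = 1.122536 − 0.532090 = 0.590446
e^{−rT} = 0.828868
N(−d₁) = 0.130817,  N(−d₂) = 0.277446
V = K·e^{−rT}·N(−d₂) − S·N(−d₁) = 20.715324 − 15.406356 = 5.308968 (the quoted price), and the Black–Scholes price is strictly increasing in σ, so σ is unique

sigma = 0.3124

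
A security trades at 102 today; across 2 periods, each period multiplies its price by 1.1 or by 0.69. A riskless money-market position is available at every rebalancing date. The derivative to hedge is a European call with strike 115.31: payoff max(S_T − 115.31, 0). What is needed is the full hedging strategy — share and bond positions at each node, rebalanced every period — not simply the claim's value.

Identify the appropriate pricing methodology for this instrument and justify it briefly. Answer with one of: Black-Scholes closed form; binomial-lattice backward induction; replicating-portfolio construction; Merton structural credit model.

framework: replicating-portfolio construction

Key observation: the task asks for the hedge itself — share and bond holdings at every node of the 2-period tree on spot 102 with factors 1.1/0.69 — which is exactly what the replicating-portfolio construction produces.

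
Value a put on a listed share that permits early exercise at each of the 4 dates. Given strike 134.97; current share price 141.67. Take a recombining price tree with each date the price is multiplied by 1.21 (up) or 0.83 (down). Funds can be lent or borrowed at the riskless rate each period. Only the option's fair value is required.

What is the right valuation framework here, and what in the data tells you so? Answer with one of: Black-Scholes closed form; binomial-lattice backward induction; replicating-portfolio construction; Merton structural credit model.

framework: binomial-lattice backward induction

Key observation: the defining feature is the embedded early-exercise option across 4 discrete dates on the spot-141.67 tree; pricing the strike-134.97 put means working backward with an exercise test at every node.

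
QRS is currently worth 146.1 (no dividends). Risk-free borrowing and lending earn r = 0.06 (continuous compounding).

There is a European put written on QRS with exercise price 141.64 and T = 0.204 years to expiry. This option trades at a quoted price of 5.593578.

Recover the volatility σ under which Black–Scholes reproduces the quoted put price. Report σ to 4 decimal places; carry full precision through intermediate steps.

sigma = 0.3233

At σ = 0.3233 the Black–Scholes value reproduces the quote:
σ√T = 0.3233·√0.204 = 0.146023
d₁ = (ln(S/K) + (r+σ²/2)T) / (σ√T) = (ln(146.1/141.64) + (0.06+0.3233²/2)·0.204) / 0.146023 = (0.031003 + 0.022901) / 0.146023 = 0.369148
d₂ = d₁ − σ√T = 0.369148 − 0.146023 = 0.223125
e^{−rT} = 0.987835
N(−d₁) = 0.356009,  N(−d₂) = 0.411719
V = K·e^{−rT}·N(−d₂) − S·N(−d₁) = 57.606455 − 52.012877 = 5.593578 (the quoted price), and the Black–Scholes price is strictly increasing in σ, so σ is unique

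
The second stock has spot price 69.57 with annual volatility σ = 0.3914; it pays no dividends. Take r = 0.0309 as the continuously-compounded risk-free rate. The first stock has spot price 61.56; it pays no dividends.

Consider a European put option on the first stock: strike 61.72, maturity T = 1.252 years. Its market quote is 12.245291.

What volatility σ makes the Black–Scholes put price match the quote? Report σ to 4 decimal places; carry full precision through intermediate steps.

sigma = 0.4995

At σ = 0.4995 the Black–Scholes value reproduces the quote:
σ√T = 0.4995·√1.252 = 0.558905
d₁ = (ln(S/K) + (r+σ²/2)T) / (σ√T) = (ln(61.56/61.72) + (0.0309+0.4995²/2)·1.252) / 0.558905 = (-0.002596 + 0.194874) / 0.558905 = 0.344027
d₂ = d₁ − σ√T = 0.344027 − 0.558905 = -0.214878
e^{−rT} = 0.962052
N(−d₁) = 0.365413,  N(−d₂) = 0.585069
V = K·e^{−rT}·N(−d₂) − S·N(−d₁) = 34.740116 − 22.494825 = 12.245291 (the observed quote) — the price is monotone increasing in volatility, hence this σ is the only solution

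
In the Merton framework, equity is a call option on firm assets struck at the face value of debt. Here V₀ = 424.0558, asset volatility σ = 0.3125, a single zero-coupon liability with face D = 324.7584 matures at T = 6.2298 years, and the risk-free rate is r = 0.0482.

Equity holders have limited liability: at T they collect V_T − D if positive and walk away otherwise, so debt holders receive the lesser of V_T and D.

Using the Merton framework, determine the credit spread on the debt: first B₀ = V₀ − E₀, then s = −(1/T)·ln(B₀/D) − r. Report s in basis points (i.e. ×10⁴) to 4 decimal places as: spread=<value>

spread=233.4105

Work the structural quantities from V₀ = 424.0558 against face 324.7584:
d₁ = [ln(V₀/D) + (r + σ²/2)T] / (σ√T)
   = [ln(424.0558/324.7584) + (0.0482 + 0.5·0.3125²)·6.2298] / (0.3125·√6.2298)
   = [0.266784 + 0.604466] / 0.779986 = 1.117006
d₂ = d₁ − σ√T = 1.117006 − 0.779986 = 0.337019
N(d₁) = 0.868004,  N(d₂) = 0.631949,  e^(−rT) = 0.740614
E₀ = V₀·N(d₁) − D·e^(−rT)·N(d₂)
   = 424.0558·0.868004 − 324.7584·0.740614·0.631949 = 216.085539
B₀ = V₀ − E₀ = 424.0558 − 216.085539 = 207.970261
spread = −(1/T)·ln(B₀/D) − r = −(1/6.2298)·ln(207.970261/324.7584) − 0.0482 = 0.02334105
in basis points: 0.02334105 × 10⁴ = 233.4105 bp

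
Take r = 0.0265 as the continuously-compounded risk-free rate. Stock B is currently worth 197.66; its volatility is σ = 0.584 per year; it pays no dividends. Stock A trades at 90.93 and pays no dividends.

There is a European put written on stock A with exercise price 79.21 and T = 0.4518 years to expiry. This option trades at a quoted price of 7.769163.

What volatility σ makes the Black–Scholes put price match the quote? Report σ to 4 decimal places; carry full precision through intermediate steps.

At σ = 0.5841 the Black–Scholes value reproduces the quote:
σ√T = 0.5841·√0.4518 = 0.392609
d₁ = (ln(S/K) + (r+σ²/2)T) / (σ√T) = (ln(90.93/79.21) + (0.0265+0.5841²/2)·0.4518) / 0.392609 = (0.137987 + 0.089044) / 0.392609 = 0.578262
d₂ = d₁ − σ√T = 0.578262 − 0.392609 = 0.185653
e^{−rT} = 0.988099
N(−d₁) = 0.281543,  N(−d₂) = 0.426358
V = K·e^{−rT}·N(−d₂) − S·N(−d₁) = 33.369912 − 25.600749 = 7.769163 (the quoted price), and the Black–Scholes price is strictly increasing in σ, so σ is unique

sigma = 0.5841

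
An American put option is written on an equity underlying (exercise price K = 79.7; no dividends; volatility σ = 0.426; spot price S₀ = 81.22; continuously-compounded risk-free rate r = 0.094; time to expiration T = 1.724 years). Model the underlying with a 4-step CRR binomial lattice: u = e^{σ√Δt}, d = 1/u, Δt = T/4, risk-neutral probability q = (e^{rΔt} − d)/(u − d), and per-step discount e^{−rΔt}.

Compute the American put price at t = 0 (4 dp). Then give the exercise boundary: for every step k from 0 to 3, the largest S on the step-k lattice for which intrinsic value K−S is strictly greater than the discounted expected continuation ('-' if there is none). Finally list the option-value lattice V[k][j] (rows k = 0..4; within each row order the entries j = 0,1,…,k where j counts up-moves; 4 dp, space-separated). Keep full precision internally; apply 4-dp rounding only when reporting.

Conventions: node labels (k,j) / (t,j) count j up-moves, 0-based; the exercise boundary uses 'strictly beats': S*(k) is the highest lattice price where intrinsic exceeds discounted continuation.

price = 11.5863
boundary = - - 46.4241 61.4049
tree:
11.5863
20.0832 4.1590
33.2759 8.7229 0.0000
44.6019 18.2951 0.0000 0.0000
53.1647 33.2759 0.0000 0.0000 0.0000

Δt=0.43100  u=1.32270  d=0.75603  q=0.50350  discount=0.96030
step 4 (expiry): payoffs max(K−S,0) = 53.1647 33.2759 0.0000 0.0000 0.0000
step 3: (k=3,j=0): S=35.0981, K−S=44.6019, hold=41.4375 ⇒ V=44.6019 exercise | (k=3,j=1): S=61.4049, K−S=18.2951, hold=15.8656 ⇒ V=18.2951 exercise | (k=3,j=2): S=107.4293, K−S=0.0000, hold=0.0000 ⇒ V=0.0000 continue | (k=3,j=3): S=187.9500, K−S=0.0000, hold=0.0000 ⇒ V=0.0000 continue  boundary S*=61.4049
step 2: (k=2,j=0): S=46.4241, K−S=33.2759, hold=30.1115 ⇒ V=33.2759 exercise | (k=2,j=1): S=81.2200, K−S=0.0000, hold=8.7229 ⇒ V=8.7229 continue | (k=2,j=2): S=142.0962, K−S=0.0000, hold=0.0000 ⇒ V=0.0000 continue  boundary S*=46.4241
step 1: (k=1,j=0): S=61.4049, K−S=18.2951, hold=20.0832 ⇒ V=20.0832 continue | (k=1,j=1): S=107.4293, K−S=0.0000, hold=4.1590 ⇒ V=4.1590 continue  boundary S*=-
step 0: (k=0,j=0): S=81.2200, K−S=0.0000, hold=11.5863 ⇒ V=11.5863 continue  boundary S*=-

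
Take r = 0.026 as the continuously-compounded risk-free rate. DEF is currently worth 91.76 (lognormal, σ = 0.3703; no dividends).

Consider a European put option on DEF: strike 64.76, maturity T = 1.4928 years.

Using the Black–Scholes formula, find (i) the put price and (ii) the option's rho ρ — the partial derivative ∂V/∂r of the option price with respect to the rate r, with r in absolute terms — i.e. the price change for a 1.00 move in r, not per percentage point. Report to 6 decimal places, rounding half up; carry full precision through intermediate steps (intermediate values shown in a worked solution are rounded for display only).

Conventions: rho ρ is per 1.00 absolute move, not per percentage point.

price = 3.664143
ρ = -24.587924

σ√T = 0.3703·√1.4928 = 0.452433
d₁ = (ln(S/K) + (r+σ²/2)T) / (σ√T) = (ln(91.76/64.76) + (0.026+0.3703²/2)·1.4928) / 0.452433 = (0.348488 + 0.141161) / 0.452433 = 1.082257
d₂ = d₁ − σ√T = 1.082257 − 0.452433 = 0.629824
e^{−rT} = 0.961931
N(−d₁) = 0.139569,  N(−d₂) = 0.264405
Put price V = K·e^{−rT}·N(−d₂) − S·N(−d₁) = 16.471010 − 12.806867 = 3.664143
ρ = −K·T·e^{−rT}·N(−d₂) = -24.587924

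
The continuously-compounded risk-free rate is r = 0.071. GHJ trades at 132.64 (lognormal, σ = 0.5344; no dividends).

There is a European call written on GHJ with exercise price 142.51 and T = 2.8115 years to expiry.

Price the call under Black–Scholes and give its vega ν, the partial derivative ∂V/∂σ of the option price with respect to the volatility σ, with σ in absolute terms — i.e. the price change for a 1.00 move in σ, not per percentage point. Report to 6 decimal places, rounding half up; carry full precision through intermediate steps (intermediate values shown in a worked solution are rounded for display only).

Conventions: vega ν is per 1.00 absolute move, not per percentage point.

price = 51.490971
ν = 74.522064

σ√T = 0.5344·√2.8115 = 0.896057
d₁ = (ln(S/K) + (r+σ²/2)T) / (σ√T) = (ln(132.64/142.51) + (0.071+0.5344²/2)·2.8115) / 0.896057 = (-0.071773 + 0.601075) / 0.896057 = 0.590701
d₂ = d₁ − σ√T = 0.590701 − 0.896057 = -0.305355
e^{−rT} = 0.819045
N(d₁) = 0.722640,  N(d₂) = 0.380048
Call price V = S·N(d₁) − K·e^{−rT}·N(d₂) = 95.850930 − 44.359959 = 51.490971
φ(d₁) = (1/√(2π))·e^{−d₁²/2} = 0.335074
ν = S·φ(d₁)·√T = 74.522064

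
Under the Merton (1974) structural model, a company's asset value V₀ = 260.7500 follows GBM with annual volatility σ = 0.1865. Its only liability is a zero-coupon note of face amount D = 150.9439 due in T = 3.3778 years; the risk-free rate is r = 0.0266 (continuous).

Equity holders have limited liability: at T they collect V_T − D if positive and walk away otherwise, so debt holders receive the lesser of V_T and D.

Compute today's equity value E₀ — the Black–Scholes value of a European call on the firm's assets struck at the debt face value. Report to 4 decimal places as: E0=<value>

E0=123.5709

With assets at 260.7500 and a single debt payment of 150.9439 at 3.3778 years:
d₁ = [ln(V₀/D) + (r + σ²/2)T] / (σ√T)
   = [ln(260.7500/150.9439) + (0.0266 + 0.5·0.1865²)·3.3778] / (0.1865·√3.3778)
   = [0.546654 + 0.148593] / 0.342764 = 2.028352
d₂ = d₁ − σ√T = 2.028352 − 0.342764 = 1.685588
N(d₁) = 0.978738,  N(d₂) = 0.954062,  e^(−rT) = 0.914069
E₀ = V₀·N(d₁) − D·e^(−rT)·N(d₂)
   = 260.7500·0.978738 − 150.9439·0.914069·0.954062 = 123.570945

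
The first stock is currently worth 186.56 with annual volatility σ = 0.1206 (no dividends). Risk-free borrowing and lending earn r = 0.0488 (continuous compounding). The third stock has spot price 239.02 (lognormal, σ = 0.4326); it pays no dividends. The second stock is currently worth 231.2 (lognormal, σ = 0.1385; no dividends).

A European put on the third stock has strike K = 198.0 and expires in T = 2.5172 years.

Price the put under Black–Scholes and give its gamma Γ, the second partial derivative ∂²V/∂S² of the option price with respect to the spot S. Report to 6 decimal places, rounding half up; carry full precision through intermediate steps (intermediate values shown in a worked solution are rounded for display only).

σ√T = 0.4326·√2.5172 = 0.686350
d₁ = (ln(S/K) + (r+σ²/2)T) / (σ√T) = (ln(239.02/198.0) + (0.0488+0.4326²/2)·2.5172) / 0.686350 = (0.188280 + 0.358377) / 0.686350 = 0.796471
d₂ = d₁ − σ√T = 0.796471 − 0.686350 = 0.110121
e^{−rT} = 0.884406
N(−d₁) = 0.212879,  N(−d₂) = 0.456157
Put price V = K·e^{−rT}·N(−d₂) − S·N(−d₁) = 79.878647 − 50.882388 = 28.996259
φ(d₁) = (1/√(2π))·e^{−d₁²/2} = 0.290509
Γ = φ(d₁) / (S·σ·√T) = 0.001771

price = 28.996259
Γ = 0.001771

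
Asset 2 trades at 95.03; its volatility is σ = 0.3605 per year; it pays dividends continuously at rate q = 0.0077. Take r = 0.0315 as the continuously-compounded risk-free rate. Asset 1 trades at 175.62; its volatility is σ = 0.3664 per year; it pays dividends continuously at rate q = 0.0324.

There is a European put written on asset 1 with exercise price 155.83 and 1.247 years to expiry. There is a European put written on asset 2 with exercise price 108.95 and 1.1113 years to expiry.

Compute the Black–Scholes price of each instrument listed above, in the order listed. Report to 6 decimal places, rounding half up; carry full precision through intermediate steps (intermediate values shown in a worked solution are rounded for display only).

[asset 1 put K=155.83]
σ√T = 0.3664·√1.247 = 0.409156
d₁ = (ln(S/K) + (r−q+σ²/2)T) / (σ√T) = (ln(175.62/155.83) + (0.0315−0.0324+0.3664²/2)·1.247) / 0.409156 = (0.119557 + 0.082582) / 0.409156 = 0.494039
d₂ = d₁ − σ√T = 0.494039 − 0.409156 = 0.084883
e^{−rT} = 0.961481
e^{−qT} = 0.960403
N(−d₁) = 0.310639,  N(−d₂) = 0.466177
price = K·e^{−rT}·N(−d₂) − S·e^{−qT}·N(−d₁) = 69.846202 − 52.394269 = 17.451933
[asset 2 put K=108.95]
σ√T = 0.3605·√1.1113 = 0.380033
d₁ = (ln(S/K) + (r−q+σ²/2)T) / (σ√T) = (ln(95.03/108.95) + (0.0315−0.0077+0.3605²/2)·1.1113) / 0.380033 = (-0.136696 + 0.098661) / 0.380033 = -0.100084
d₂ = d₁ − σ√T = -0.100084 − 0.380033 = -0.480116
e^{−rT} = 0.965600
e^{−qT} = 0.991479
N(−d₁) = 0.539861,  N(−d₂) = 0.684428
price = K·e^{−rT}·N(−d₂) − S·e^{−qT}·N(−d₁) = 72.003218 − 50.865870 = 21.137348

price(asset 1 put K=155.83) = 17.451933
price(asset 2 put K=108.95) = 21.137348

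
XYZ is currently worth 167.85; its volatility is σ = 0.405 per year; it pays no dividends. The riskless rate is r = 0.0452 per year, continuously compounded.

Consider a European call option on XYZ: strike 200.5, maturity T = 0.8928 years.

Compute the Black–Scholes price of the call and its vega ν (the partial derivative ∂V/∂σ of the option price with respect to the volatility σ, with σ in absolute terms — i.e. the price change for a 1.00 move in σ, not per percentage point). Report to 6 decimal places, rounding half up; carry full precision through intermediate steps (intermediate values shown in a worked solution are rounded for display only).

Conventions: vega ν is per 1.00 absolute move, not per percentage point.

price = 16.704071
ν = 62.388261

σ√T = 0.405·√0.8928 = 0.382677
d₁ = (ln(S/K) + (r+σ²/2)T) / (σ√T) = (ln(167.85/200.5) + (0.0452+0.405²/2)·0.8928) / 0.382677 = (-0.177744 + 0.113575) / 0.382677 = -0.167683
d₂ = d₁ − σ√T = -0.167683 − 0.382677 = -0.550359
e^{−rT} = 0.960449
N(d₁) = 0.433417,  N(d₂) = 0.291036
Call price V = S·N(d₁) − K·e^{−rT}·N(d₂) = 72.748964 − 56.044893 = 16.704071
φ(d₁) = (1/√(2π))·e^{−d₁²/2} = 0.393373
ν = S·φ(d₁)·√T = 62.388261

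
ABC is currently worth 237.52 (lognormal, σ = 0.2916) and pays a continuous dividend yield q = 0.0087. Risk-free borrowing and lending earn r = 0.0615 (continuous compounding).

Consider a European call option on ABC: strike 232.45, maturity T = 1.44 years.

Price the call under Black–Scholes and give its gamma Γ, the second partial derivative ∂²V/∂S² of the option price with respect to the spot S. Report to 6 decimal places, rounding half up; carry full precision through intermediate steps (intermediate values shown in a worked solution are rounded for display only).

price = 43.157479
Γ = 0.004276

σ√T = 0.2916·√1.44 = 0.349920
d₁ = (ln(S/K) + (r−q+σ²/2)T) / (σ√T) = (ln(237.52/232.45) + (0.0615−0.0087+0.2916²/2)·1.44) / 0.349920 = (0.021577 + 0.137254) / 0.349920 = 0.453906
d₂ = d₁ − σ√T = 0.453906 − 0.349920 = 0.103986
e^{−rT} = 0.915248
e^{−qT} = 0.987550
N(d₁) = 0.675052,  N(d₂) = 0.541410
Call price V = S·e^{−qT}·N(d₁) − K·e^{−rT}·N(d₂) = 158.342081 − 115.184602 = 43.157479
φ(d₁) = (1/√(2π))·e^{−d₁²/2} = 0.359891
Γ = e^{−qT}·φ(d₁) / (S·σ·√T) = 0.004276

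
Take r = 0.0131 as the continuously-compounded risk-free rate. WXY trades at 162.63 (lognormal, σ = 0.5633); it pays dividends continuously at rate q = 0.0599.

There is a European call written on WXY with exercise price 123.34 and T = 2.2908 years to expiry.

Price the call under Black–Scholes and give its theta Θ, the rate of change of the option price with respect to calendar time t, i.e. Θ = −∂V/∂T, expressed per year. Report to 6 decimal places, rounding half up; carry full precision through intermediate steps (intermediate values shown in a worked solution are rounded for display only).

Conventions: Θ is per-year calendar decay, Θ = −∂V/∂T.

price = 54.993802
Θ = -3.067947

σ√T = 0.5633·√2.2908 = 0.852576
d₁ = (ln(S/K) + (r−q+σ²/2)T) / (σ√T) = (ln(162.63/123.34) + (0.0131−0.0599+0.5633²/2)·2.2908) / 0.852576 = (0.276533 + 0.256234) / 0.852576 = 0.624890
d₂ = d₁ − σ√T = 0.624890 − 0.852576 = -0.227686
e^{−rT} = 0.970436
e^{−qT} = 0.871779
N(d₁) = 0.733978,  N(d₂) = 0.409945
Call price V = S·e^{−qT}·N(d₁) − K·e^{−rT}·N(d₂) = 104.061617 − 49.067815 = 54.993802
φ(d₁) = (1/√(2π))·e^{−d₁²/2} = 0.328183
Θ = −S·e^{−qT}·φ(d₁)·σ/(2√T) + q·S·e^{−qT}·N(d₁) − r·K·e^{−rT}·N(d₂) = −8.658449 + 6.233291 − 0.642788 = -3.067947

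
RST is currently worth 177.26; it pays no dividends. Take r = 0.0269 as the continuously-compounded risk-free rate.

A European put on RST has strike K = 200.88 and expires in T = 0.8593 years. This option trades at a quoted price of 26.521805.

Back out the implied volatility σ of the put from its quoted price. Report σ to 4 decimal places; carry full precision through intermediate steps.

sigma = 0.2198

At σ = 0.2198 the Black–Scholes value reproduces the quote:
σ√T = 0.2198·√0.8593 = 0.203751
d₁ = (ln(S/K) + (r+σ²/2)T) / (σ√T) = (ln(177.26/200.88) + (0.0269+0.2198²/2)·0.8593) / 0.203751 = (-0.125090 + 0.043872) / 0.203751 = -0.398612
d₂ = d₁ − σ√T = -0.398612 − 0.203751 = -0.602363
e^{−rT} = 0.977150
N(−d₁) = 0.654911,  N(−d₂) = 0.726534
V = K·e^{−rT}·N(−d₂) − S·N(−d₁) = 142.611242 − 116.089437 = 26.521805 (equal to the quote); since ∂V/∂σ > 0 for all σ, the implied volatility is unique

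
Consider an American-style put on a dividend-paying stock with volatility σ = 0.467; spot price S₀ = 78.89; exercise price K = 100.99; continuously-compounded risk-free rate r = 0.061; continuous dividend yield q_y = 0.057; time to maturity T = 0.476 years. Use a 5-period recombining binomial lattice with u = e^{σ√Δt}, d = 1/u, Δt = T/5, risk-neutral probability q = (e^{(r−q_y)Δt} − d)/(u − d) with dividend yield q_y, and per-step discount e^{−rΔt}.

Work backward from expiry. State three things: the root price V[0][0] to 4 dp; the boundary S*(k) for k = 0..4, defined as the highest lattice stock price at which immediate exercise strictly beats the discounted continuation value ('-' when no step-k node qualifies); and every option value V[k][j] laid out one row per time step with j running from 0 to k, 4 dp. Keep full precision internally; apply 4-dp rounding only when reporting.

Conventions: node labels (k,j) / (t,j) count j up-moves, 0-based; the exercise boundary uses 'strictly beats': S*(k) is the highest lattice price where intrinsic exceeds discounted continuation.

price = 25.4855
boundary = - - 59.1380 68.3037 78.8900
tree:
25.4855
33.3191 16.8045
41.8520 23.9327 8.8254
49.7878 32.6863 14.1752 2.7895
56.6586 41.8520 22.1000 5.2479 0.0000
62.6075 49.7878 32.6863 9.8729 0.0000 0.0000

Δt=0.09520  u=1.15499  d=0.86581  q=0.46536  discount=0.99421
step 5 (expiry): payoffs max(K−S,0) = 62.6075 49.7878 32.6863 9.8729 0.0000 0.0000
step 4: (k=4,j=0): S=44.3314, K−S=56.6586, hold=56.3138 ⇒ V=56.6586 exercise | (k=4,j=1): S=59.1380, K−S=41.8520, hold=41.5873 ⇒ V=41.8520 exercise | (k=4,j=2): S=78.8900, K−S=22.1000, hold=21.9422 ⇒ V=22.1000 exercise | (k=4,j=3): S=105.2392, K−S=0.0000, hold=5.2479 ⇒ V=5.2479 continue | (k=4,j=4): S=140.3889, K−S=0.0000, hold=0.0000 ⇒ V=0.0000 continue  boundary S*=78.8900
step 3: (k=3,j=0): S=51.2022, K−S=49.7878, hold=49.4801 ⇒ V=49.7878 exercise | (k=3,j=1): S=68.3037, K−S=32.6863, hold=32.4712 ⇒ V=32.6863 exercise | (k=3,j=2): S=91.1171, K−S=9.8729, hold=14.1752 ⇒ V=14.1752 continue | (k=3,j=3): S=121.5500, K−S=0.0000, hold=2.7895 ⇒ V=2.7895 continue  boundary S*=68.3037
step 2: (k=2,j=0): S=59.1380, K−S=41.8520, hold=41.5873 ⇒ V=41.8520 exercise | (k=2,j=1): S=78.8900, K−S=22.1000, hold=23.9327 ⇒ V=23.9327 continue | (k=2,j=2): S=105.2392, K−S=0.0000, hold=8.8254 ⇒ V=8.8254 continue  boundary S*=59.1380
step 1: (k=1,j=0): S=68.3037, K−S=32.6863, hold=33.3191 ⇒ V=33.3191 continue | (k=1,j=1): S=91.1171, K−S=9.8729, hold=16.8045 ⇒ V=16.8045 continue  boundary S*=-
step 0: (k=0,j=0): S=78.8900, K−S=22.1000, hold=25.4855 ⇒ V=25.4855 continue  boundary S*=-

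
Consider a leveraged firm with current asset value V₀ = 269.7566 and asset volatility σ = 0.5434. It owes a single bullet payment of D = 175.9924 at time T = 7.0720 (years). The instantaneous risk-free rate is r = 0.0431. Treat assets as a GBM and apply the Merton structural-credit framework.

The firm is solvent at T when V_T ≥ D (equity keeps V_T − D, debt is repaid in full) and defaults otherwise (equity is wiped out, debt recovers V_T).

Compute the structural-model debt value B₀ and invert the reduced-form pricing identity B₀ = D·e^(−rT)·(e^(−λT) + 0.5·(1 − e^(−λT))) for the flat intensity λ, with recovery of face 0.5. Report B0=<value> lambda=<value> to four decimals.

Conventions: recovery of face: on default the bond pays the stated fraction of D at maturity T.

Equity is a call on the firm's assets struck at D = 175.9924:
d₁ = [ln(V₀/D) + (r + σ²/2)T] / (σ√T)
   = [ln(269.7566/175.9924) + (0.0431 + 0.5·0.5434²)·7.0720] / (0.5434·√7.0720)
   = [0.427079 + 1.348926] / 1.445076 = 1.229004
d₂ = d₁ − σ√T = 1.229004 − 1.445076 = -0.216072
N(d₁) = 0.890465,  N(d₂) = 0.414466,  e^(−rT) = 0.737268
E₀ = V₀·N(d₁) − D·e^(−rT)·N(d₂)
   = 269.7566·0.890465 − 175.9924·0.737268·0.414466 = 186.430332
B₀ = V₀ − E₀ = 269.7566 − 186.430332 = 83.326268
e^(−λT) = (B₀·e^(rT)/D − 0.5)/(1 − 0.5) = (83.3263·1.356358/175.9924 − 0.5)/0.5 = 0.28437702
λ = −ln(0.28437702)/7.0720 = 0.177807

B0=83.3263 lambda=0.1778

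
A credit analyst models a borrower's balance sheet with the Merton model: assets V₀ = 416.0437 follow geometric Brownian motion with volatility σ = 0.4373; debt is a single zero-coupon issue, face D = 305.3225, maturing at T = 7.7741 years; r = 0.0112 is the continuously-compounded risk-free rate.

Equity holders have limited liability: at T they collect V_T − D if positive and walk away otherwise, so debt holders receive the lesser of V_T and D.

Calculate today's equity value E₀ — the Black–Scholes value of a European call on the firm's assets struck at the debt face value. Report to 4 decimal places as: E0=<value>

With assets at 416.0437 and a single debt payment of 305.3225 at 7.7741 years:
d₁ = [ln(V₀/D) + (r + σ²/2)T] / (σ√T)
   = [ln(416.0437/305.3225) + (0.0112 + 0.5·0.4373²)·7.7741] / (0.4373·√7.7741)
   = [0.309422 + 0.830396] / 1.219283 = 0.934826
d₂ = d₁ − σ√T = 0.934826 − 1.219283 = -0.284457
N(d₁) = 0.825061,  N(d₂) = 0.388030,  e^(−rT) = 0.916613
E₀ = V₀·N(d₁) − D·e^(−rT)·N(d₂)
   = 416.0437·0.825061 − 305.3225·0.916613·0.388030 = 234.666342

E0=234.6663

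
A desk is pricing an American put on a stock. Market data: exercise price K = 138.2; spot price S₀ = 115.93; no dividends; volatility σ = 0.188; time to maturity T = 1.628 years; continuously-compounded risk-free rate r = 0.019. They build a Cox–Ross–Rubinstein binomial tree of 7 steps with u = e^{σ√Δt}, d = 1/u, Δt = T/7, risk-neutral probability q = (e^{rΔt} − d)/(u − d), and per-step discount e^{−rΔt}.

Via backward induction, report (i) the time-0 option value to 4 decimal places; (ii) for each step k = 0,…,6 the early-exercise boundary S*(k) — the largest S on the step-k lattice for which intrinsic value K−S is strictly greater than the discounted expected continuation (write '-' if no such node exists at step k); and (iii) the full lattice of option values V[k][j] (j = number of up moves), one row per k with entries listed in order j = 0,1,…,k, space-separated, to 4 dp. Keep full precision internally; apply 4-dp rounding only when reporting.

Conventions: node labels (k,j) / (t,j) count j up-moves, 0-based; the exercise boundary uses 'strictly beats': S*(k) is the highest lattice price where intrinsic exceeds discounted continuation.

price = 24.5095
boundary = - - 96.7043 105.8817 96.7043 105.8817 115.9300
tree:
24.5095
32.4615 16.8291
41.4957 23.7764 10.0784
49.8776 32.3183 15.5036 4.7798
57.5330 41.4957 22.9452 8.2504 1.3755
64.5249 49.8776 32.3183 13.8395 2.7728 0.0000
70.9107 57.5330 41.4957 22.2700 5.5897 0.0000 0.0000
76.7431 64.5249 49.8776 32.3183 11.2681 0.0000 0.0000 0.0000

params: Δt=0.23257 u=1.09490 d=0.91332 q=0.50174 e^(-rΔt)=0.99559
t_7 payoffs: 76.7431 64.5249 49.8776 32.3183 11.2681 0.0000 0.0000 0.0000
t_6: node(6,0) S=67.2893 payoff=70.9107 vs cont=70.3014 → 70.9107 [stop]  node(6,1) S=80.6670 payoff=57.5330 vs cont=56.9237 → 57.5330 [stop]  node(6,2) S=96.7043 payoff=41.4957 vs cont=40.8863 → 41.4957 [stop]  node(6,3) S=115.9300 payoff=22.2700 vs cont=21.6607 → 22.2700 [stop]  node(6,4) S=138.9779 payoff=0.0000 vs cont=5.5897 → 5.5897 [wait]  node(6,5) S=166.6080 payoff=0.0000 vs cont=0.0000 → 0.0000 [wait]  node(6,6) S=199.7311 payoff=0.0000 vs cont=0.0000 → 0.0000 [wait]  ⇒ S*(6)=115.9300
t_5: node(5,0) S=73.6751 payoff=64.5249 vs cont=63.9155 → 64.5249 [stop]  node(5,1) S=88.3224 payoff=49.8776 vs cont=49.2683 → 49.8776 [stop]  node(5,2) S=105.8817 payoff=32.3183 vs cont=31.7090 → 32.3183 [stop]  node(5,3) S=126.9319 payoff=11.2681 vs cont=13.8395 → 13.8395 [wait]  node(5,4) S=152.1671 payoff=0.0000 vs cont=2.7728 → 2.7728 [wait]  node(5,5) S=182.4193 payoff=0.0000 vs cont=0.0000 → 0.0000 [wait]  ⇒ S*(5)=105.8817
t_4: node(4,0) S=80.6670 payoff=57.5330 vs cont=56.9237 → 57.5330 [stop]  node(4,1) S=96.7043 payoff=41.4957 vs cont=40.8863 → 41.4957 [stop]  node(4,2) S=115.9300 payoff=22.2700 vs cont=22.9452 → 22.9452 [wait]  node(4,3) S=138.9779 payoff=0.0000 vs cont=8.2504 → 8.2504 [wait]  node(4,4) S=166.6080 payoff=0.0000 vs cont=1.3755 → 1.3755 [wait]  ⇒ S*(4)=96.7043
t_3: node(3,0) S=88.3224 payoff=49.8776 vs cont=49.2683 → 49.8776 [stop]  node(3,1) S=105.8817 payoff=32.3183 vs cont=32.0462 → 32.3183 [stop]  node(3,2) S=126.9319 payoff=11.2681 vs cont=15.5036 → 15.5036 [wait]  node(3,3) S=152.1671 payoff=0.0000 vs cont=4.7798 → 4.7798 [wait]  ⇒ S*(3)=105.8817
t_2: node(2,0) S=96.7043 payoff=41.4957 vs cont=40.8863 → 41.4957 [stop]  node(2,1) S=115.9300 payoff=22.2700 vs cont=23.7764 → 23.7764 [wait]  node(2,2) S=138.9779 payoff=0.0000 vs cont=10.0784 → 10.0784 [wait]  ⇒ S*(2)=96.7043
t_1: node(1,0) S=105.8817 payoff=32.3183 vs cont=32.4615 → 32.4615 [wait]  node(1,1) S=126.9319 payoff=11.2681 vs cont=16.8291 → 16.8291 [wait]  ⇒ S*(1)=-
t_0: node(0,0) S=115.9300 payoff=22.2700 vs cont=24.5095 → 24.5095 [wait]  ⇒ S*(0)=-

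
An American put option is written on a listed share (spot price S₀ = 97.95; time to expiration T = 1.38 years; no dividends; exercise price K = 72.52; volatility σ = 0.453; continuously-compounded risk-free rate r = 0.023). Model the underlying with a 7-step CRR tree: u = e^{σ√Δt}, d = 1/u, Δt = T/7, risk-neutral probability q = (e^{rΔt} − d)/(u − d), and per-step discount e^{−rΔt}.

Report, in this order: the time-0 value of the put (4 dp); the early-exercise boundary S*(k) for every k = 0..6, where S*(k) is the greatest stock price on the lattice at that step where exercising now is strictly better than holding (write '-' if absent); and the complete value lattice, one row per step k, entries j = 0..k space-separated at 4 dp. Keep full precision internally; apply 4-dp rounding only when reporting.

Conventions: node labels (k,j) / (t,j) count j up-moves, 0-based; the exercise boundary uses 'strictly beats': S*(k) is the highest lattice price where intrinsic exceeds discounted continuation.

price = 7.2179
boundary = - - - - - 35.8298 43.8123
tree:
7.2179
10.7103 3.2074
15.4654 5.2587 0.8418
21.5900 8.4600 1.5692 0.0000
28.8933 13.2673 2.9251 0.0000 0.0000
36.6902 20.0659 5.4526 0.0000 0.0000 0.0000
43.2183 28.7077 10.1641 0.0000 0.0000 0.0000 0.0000
48.5571 36.6902 18.9467 0.0000 0.0000 0.0000 0.0000 0.0000

params: Δt=0.19714 u=1.22279 d=0.81780 q=0.46111 e^(-rΔt)=0.99548
t_7 payoffs: 48.5571 36.6902 18.9467 0.0000 0.0000 0.0000 0.0000 0.0000
t_6: node(6,0) S=29.3017 payoff=43.2183 vs cont=42.8903 → 43.2183 [stop]  node(6,1) S=43.8123 payoff=28.7077 vs cont=28.3796 → 28.7077 [stop]  node(6,2) S=65.5089 payoff=7.0111 vs cont=10.1641 → 10.1641 [wait]  node(6,3) S=97.9500 payoff=0.0000 vs cont=0.0000 → 0.0000 [wait]  node(6,4) S=146.4565 payoff=0.0000 vs cont=0.0000 → 0.0000 [wait]  node(6,5) S=218.9841 payoff=0.0000 vs cont=0.0000 → 0.0000 [wait]  node(6,6) S=327.4286 payoff=0.0000 vs cont=0.0000 → 0.0000 [wait]  ⇒ S*(6)=43.8123
t_5: node(5,0) S=35.8298 payoff=36.6902 vs cont=36.3621 → 36.6902 [stop]  node(5,1) S=53.5733 payoff=18.9467 vs cont=20.0659 → 20.0659 [wait]  node(5,2) S=80.1037 payoff=0.0000 vs cont=5.4526 → 5.4526 [wait]  node(5,3) S=119.7723 payoff=0.0000 vs cont=0.0000 → 0.0000 [wait]  node(5,4) S=179.0856 payoff=0.0000 vs cont=0.0000 → 0.0000 [wait]  node(5,5) S=267.7717 payoff=0.0000 vs cont=0.0000 → 0.0000 [wait]  ⇒ S*(5)=35.8298
t_4: node(4,0) S=43.8123 payoff=28.7077 vs cont=28.8933 → 28.8933 [wait]  node(4,1) S=65.5089 payoff=7.0111 vs cont=13.2673 → 13.2673 [wait]  node(4,2) S=97.9500 payoff=0.0000 vs cont=2.9251 → 2.9251 [wait]  node(4,3) S=146.4565 payoff=0.0000 vs cont=0.0000 → 0.0000 [wait]  node(4,4) S=218.9841 payoff=0.0000 vs cont=0.0000 → 0.0000 [wait]  ⇒ S*(4)=-
t_3: node(3,0) S=53.5733 payoff=18.9467 vs cont=21.5900 → 21.5900 [wait]  node(3,1) S=80.1037 payoff=0.0000 vs cont=8.4600 → 8.4600 [wait]  node(3,2) S=119.7723 payoff=0.0000 vs cont=1.5692 → 1.5692 [wait]  node(3,3) S=179.0856 payoff=0.0000 vs cont=0.0000 → 0.0000 [wait]  ⇒ S*(3)=-
t_2: node(2,0) S=65.5089 payoff=7.0111 vs cont=15.4654 → 15.4654 [wait]  node(2,1) S=97.9500 payoff=0.0000 vs cont=5.2587 → 5.2587 [wait]  node(2,2) S=146.4565 payoff=0.0000 vs cont=0.8418 → 0.8418 [wait]  ⇒ S*(2)=-
t_1: node(1,0) S=80.1037 payoff=0.0000 vs cont=10.7103 → 10.7103 [wait]  node(1,1) S=119.7723 payoff=0.0000 vs cont=3.2074 → 3.2074 [wait]  ⇒ S*(1)=-
t_0: node(0,0) S=97.9500 payoff=0.0000 vs cont=7.2179 → 7.2179 [wait]  ⇒ S*(0)=-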